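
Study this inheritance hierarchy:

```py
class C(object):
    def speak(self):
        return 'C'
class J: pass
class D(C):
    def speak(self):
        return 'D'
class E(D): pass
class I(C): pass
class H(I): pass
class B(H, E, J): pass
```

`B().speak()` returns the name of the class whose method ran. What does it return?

D

L[B] = B + merge(L[H], L[E], L[J], [H E J])
  take H:  [H I C object] + [E D C object] + [J object] + [H E J]
  take I:  [I C object] + [E D C object] + [J object] + [E J]
  take E:  [C object] + [E D C object] + [J object] + [E J]
  take D:  [C object] + [D C object] + [J object] + [J]
  take C:  [C object] + [C object] + [J object] + [J]
  take J:  [object] + [object] + [J object] + [J]
  take object:  [object] + [object] + [object]
MRO: B H I E D C J object
speak is defined in: C, D. First along the MRO is D.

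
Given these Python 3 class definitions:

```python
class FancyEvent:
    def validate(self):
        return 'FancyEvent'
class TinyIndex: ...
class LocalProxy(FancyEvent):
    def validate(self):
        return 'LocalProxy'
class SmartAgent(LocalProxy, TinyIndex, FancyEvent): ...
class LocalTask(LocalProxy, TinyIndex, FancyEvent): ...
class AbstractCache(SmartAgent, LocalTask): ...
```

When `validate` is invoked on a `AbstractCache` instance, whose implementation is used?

L[AbstractCache] = AbstractCache + merge(L[SmartAgent], L[LocalTask], [SmartAgent LocalTask])
  take SmartAgent:  [SmartAgent LocalProxy TinyIndex FancyEvent object] + [LocalTask LocalProxy TinyIndex FancyEvent object] + [SmartAgent LocalTask]
  take LocalTask:  [LocalProxy TinyIndex FancyEvent object] + [LocalTask LocalProxy TinyIndex FancyEvent object] + [LocalTask]
  take LocalProxy:  [LocalProxy TinyIndex FancyEvent object] + [LocalProxy TinyIndex FancyEvent object]
  take TinyIndex:  [TinyIndex FancyEvent object] + [TinyIndex FancyEvent object]
  take FancyEvent:  [FancyEvent object] + [FancyEvent object]
  take object:  [object] + [object]
MRO: AbstractCache SmartAgent LocalTask LocalProxy TinyIndex FancyEvent object
validate is defined in: FancyEvent, LocalProxy. First along the MRO is LocalProxy.

LocalProxy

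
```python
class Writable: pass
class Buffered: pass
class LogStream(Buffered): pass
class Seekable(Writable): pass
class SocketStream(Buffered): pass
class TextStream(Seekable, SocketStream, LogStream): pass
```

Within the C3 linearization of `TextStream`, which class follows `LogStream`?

L[TextStream] = TextStream + merge(L[Seekable], L[SocketStream], L[LogStream], [Seekable SocketStream LogStream])
  take Seekable:  [Seekable Writable object] + [SocketStream Buffered object] + [LogStream Buffered object] + [Seekable SocketStream LogStream]
  take Writable:  [Writable object] + [SocketStream Buffered object] + [LogStream Buffered object] + [SocketStream LogStream]
  take SocketStream:  [object] + [SocketStream Buffered object] + [LogStream Buffered object] + [SocketStream LogStream]
  take LogStream:  [object] + [Buffered object] + [LogStream Buffered object] + [LogStream]
  take Buffered:  [object] + [Buffered object] + [Buffered object]
  take object:  [object] + [object] + [object]
MRO: TextStream Seekable Writable SocketStream LogStream Buffered object
LogStream is at position 4; next is Buffered.

Buffered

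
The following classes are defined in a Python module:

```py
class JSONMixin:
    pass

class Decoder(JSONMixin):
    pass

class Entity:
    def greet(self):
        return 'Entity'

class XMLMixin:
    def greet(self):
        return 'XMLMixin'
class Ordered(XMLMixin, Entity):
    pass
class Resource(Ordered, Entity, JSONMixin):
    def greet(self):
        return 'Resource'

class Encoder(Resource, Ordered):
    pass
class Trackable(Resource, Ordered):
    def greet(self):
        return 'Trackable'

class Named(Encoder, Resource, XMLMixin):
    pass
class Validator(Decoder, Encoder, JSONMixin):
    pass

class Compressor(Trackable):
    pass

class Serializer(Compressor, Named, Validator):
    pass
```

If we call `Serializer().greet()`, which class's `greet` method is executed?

L[Serializer] = Serializer + merge(L[Compressor], L[Named], L[Validator], [Compressor Named Validator])
  take Compressor:  [Compressor Trackable Resource Ordered XMLMixin Entity JSONMixin object] + [Named Encoder Resource Ordered XMLMixin Entity JSONMixin object] + [Validator Decoder Encoder Resource Ordered XMLMixin Entity JSONMixin object] + [Compressor Named Validator]
  take Trackable:  [Trackable Resource Ordered XMLMixin Entity JSONMixin object] + [Named Encoder Resource Ordered XMLMixin Entity JSONMixin object] + [Validator Decoder Encoder Resource Ordered XMLMixin Entity JSONMixin object] + [Named Validator]
  take Named:  [Resource Ordered XMLMixin Entity JSONMixin object] + [Named Encoder Resource Ordered XMLMixin Entity JSONMixin object] + [Validator Decoder Encoder Resource Ordered XMLMixin Entity JSONMixin object] + [Named Validator]
  take Validator:  [Resource Ordered XMLMixin Entity JSONMixin object] + [Encoder Resource Ordered XMLMixin Entity JSONMixin object] + [Validator Decoder Encoder Resource Ordered XMLMixin Entity JSONMixin object] + [Validator]
  take Decoder:  [Resource Ordered XMLMixin Entity JSONMixin object] + [Encoder Resource Ordered XMLMixin Entity JSONMixin object] + [Decoder Encoder Resource Ordered XMLMixin Entity JSONMixin object]
  take Encoder:  [Resource Ordered XMLMixin Entity JSONMixin object] + [Encoder Resource Ordered XMLMixin Entity JSONMixin object] + [Encoder Resource Ordered XMLMixin Entity JSONMixin object]
  take Resource:  [Resource Ordered XMLMixin Entity JSONMixin object] + [Resource Ordered XMLMixin Entity JSONMixin object] + [Resource Ordered XMLMixin Entity JSONMixin object]
  take Ordered:  [Ordered XMLMixin Entity JSONMixin object] + [Ordered XMLMixin Entity JSONMixin object] + [Ordered XMLMixin Entity JSONMixin object]
  take XMLMixin:  [XMLMixin Entity JSONMixin object] + [XMLMixin Entity JSONMixin object] + [XMLMixin Entity JSONMixin object]
  take Entity:  [Entity JSONMixin object] + [Entity JSONMixin object] + [Entity JSONMixin object]
  take JSONMixin:  [JSONMixin object] + [JSONMixin object] + [JSONMixin object]
  take object:  [object] + [object] + [object]
MRO: Serializer Compressor Trackable Named Validator Decoder Encoder Resource Ordered XMLMixin Entity JSONMixin object
greet is defined in: Entity, Resource, Trackable, XMLMixin. First along the MRO is Trackable.

Trackable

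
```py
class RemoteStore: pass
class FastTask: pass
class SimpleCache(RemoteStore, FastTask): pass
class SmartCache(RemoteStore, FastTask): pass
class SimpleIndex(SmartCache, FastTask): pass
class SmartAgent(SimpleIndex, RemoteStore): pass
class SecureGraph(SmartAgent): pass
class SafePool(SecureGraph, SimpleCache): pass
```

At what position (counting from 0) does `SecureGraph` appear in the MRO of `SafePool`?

1

L[SafePool] = SafePool + merge(L[SecureGraph], L[SimpleCache], [SecureGraph SimpleCache])
  take SecureGraph:  [SecureGraph SmartAgent SimpleIndex SmartCache RemoteStore FastTask object] + [SimpleCache RemoteStore FastTask object] + [SecureGraph SimpleCache]
  take SmartAgent:  [SmartAgent SimpleIndex SmartCache RemoteStore FastTask object] + [SimpleCache RemoteStore FastTask object] + [SimpleCache]
  take SimpleIndex:  [SimpleIndex SmartCache RemoteStore FastTask object] + [SimpleCache RemoteStore FastTask object] + [SimpleCache]
  take SmartCache:  [SmartCache RemoteStore FastTask object] + [SimpleCache RemoteStore FastTask object] + [SimpleCache]
  take SimpleCache:  [RemoteStore FastTask object] + [SimpleCache RemoteStore FastTask object] + [SimpleCache]
  take RemoteStore:  [RemoteStore FastTask object] + [RemoteStore FastTask object]
  take FastTask:  [FastTask object] + [FastTask object]
  take object:  [object] + [object]
MRO: SafePool SecureGraph SmartAgent SimpleIndex SmartCache SimpleCache RemoteStore FastTask object
SecureGraph sits at index 1.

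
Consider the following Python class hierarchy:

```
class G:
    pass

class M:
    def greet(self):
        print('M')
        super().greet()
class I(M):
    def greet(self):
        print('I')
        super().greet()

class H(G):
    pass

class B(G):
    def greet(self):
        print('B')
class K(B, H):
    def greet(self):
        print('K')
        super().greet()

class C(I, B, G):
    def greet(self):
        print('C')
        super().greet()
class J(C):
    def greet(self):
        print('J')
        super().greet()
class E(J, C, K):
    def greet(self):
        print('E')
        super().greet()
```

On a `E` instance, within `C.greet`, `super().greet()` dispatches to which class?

L[E] = E + merge(L[J], L[C], L[K], [J C K])
  take J:  [J C I M B G object] + [C I M B G object] + [K B H G object] + [J C K]
  take C:  [C I M B G object] + [C I M B G object] + [K B H G object] + [C K]
  take I:  [I M B G object] + [I M B G object] + [K B H G object] + [K]
  take M:  [M B G object] + [M B G object] + [K B H G object] + [K]
  take K:  [B G object] + [B G object] + [K B H G object] + [K]
  take B:  [B G object] + [B G object] + [B H G object]
  take H:  [G object] + [G object] + [H G object]
  take G:  [G object] + [G object] + [G object]
  take object:  [object] + [object] + [object]
MRO: E J C I M K B H G object
super() in C.greet on a E instance goes to the class after C in E's MRO: I.

I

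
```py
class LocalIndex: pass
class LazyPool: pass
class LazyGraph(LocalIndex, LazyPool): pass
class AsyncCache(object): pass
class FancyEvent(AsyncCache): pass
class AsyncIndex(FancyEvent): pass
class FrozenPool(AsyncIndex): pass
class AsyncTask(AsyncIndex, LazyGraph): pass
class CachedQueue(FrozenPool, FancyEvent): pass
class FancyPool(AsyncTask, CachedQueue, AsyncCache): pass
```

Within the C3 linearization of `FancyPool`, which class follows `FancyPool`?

L[FancyPool] = FancyPool + merge(L[AsyncTask], L[CachedQueue], L[AsyncCache], [AsyncTask CachedQueue AsyncCache])
  take AsyncTask:  [AsyncTask AsyncIndex FancyEvent AsyncCache LazyGraph LocalIndex LazyPool object] + [CachedQueue FrozenPool AsyncIndex FancyEvent AsyncCache object] + [AsyncCache object] + [AsyncTask CachedQueue AsyncCache]
  take CachedQueue:  [AsyncIndex FancyEvent AsyncCache LazyGraph LocalIndex LazyPool object] + [CachedQueue FrozenPool AsyncIndex FancyEvent AsyncCache object] + [AsyncCache object] + [CachedQueue AsyncCache]
  take FrozenPool:  [AsyncIndex FancyEvent AsyncCache LazyGraph LocalIndex LazyPool object] + [FrozenPool AsyncIndex FancyEvent AsyncCache object] + [AsyncCache object] + [AsyncCache]
  take AsyncIndex:  [AsyncIndex FancyEvent AsyncCache LazyGraph LocalIndex LazyPool object] + [AsyncIndex FancyEvent AsyncCache object] + [AsyncCache object] + [AsyncCache]
  take FancyEvent:  [FancyEvent AsyncCache LazyGraph LocalIndex LazyPool object] + [FancyEvent AsyncCache object] + [AsyncCache object] + [AsyncCache]
  take AsyncCache:  [AsyncCache LazyGraph LocalIndex LazyPool object] + [AsyncCache object] + [AsyncCache object] + [AsyncCache]
  take LazyGraph:  [LazyGraph LocalIndex LazyPool object] + [object] + [object]
  take LocalIndex:  [LocalIndex LazyPool object] + [object] + [object]
  take LazyPool:  [LazyPool object] + [object] + [object]
  take object:  [object] + [object] + [object]
MRO: FancyPool AsyncTask CachedQueue FrozenPool AsyncIndex FancyEvent AsyncCache LazyGraph LocalIndex LazyPool object
FancyPool is at position 0; next is AsyncTask.

AsyncTask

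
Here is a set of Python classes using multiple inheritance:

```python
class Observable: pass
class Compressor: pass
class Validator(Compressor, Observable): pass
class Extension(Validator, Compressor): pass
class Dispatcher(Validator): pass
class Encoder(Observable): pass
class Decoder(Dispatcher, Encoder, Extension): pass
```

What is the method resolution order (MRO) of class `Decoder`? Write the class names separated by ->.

L[Decoder] = Decoder + merge(L[Dispatcher], L[Encoder], L[Extension], [Dispatcher Encoder Extension])
  take Dispatcher:  [Dispatcher Validator Compressor Observable object] + [Encoder Observable object] + [Extension Validator Compressor Observable object] + [Dispatcher Encoder Extension]
  take Encoder:  [Validator Compressor Observable object] + [Encoder Observable object] + [Extension Validator Compressor Observable object] + [Encoder Extension]
  take Extension:  [Validator Compressor Observable object] + [Observable object] + [Extension Validator Compressor Observable object] + [Extension]
  take Validator:  [Validator Compressor Observable object] + [Observable object] + [Validator Compressor Observable object]
  take Compressor:  [Compressor Observable object] + [Observable object] + [Compressor Observable object]
  take Observable:  [Observable object] + [Observable object] + [Observable object]
  take object:  [object] + [object] + [object]

Decoder -> Dispatcher -> Encoder -> Extension -> Validator -> Compressor -> Observable -> object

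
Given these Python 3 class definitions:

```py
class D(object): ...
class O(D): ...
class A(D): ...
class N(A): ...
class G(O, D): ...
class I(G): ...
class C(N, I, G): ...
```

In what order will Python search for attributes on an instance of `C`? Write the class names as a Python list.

L[C] = C + merge(L[N], L[I], L[G], [N I G])
  take N:  [N A D object] + [I G O D object] + [G O D object] + [N I G]
  take A:  [A D object] + [I G O D object] + [G O D object] + [I G]
  take I:  [D object] + [I G O D object] + [G O D object] + [I G]
  take G:  [D object] + [G O D object] + [G O D object] + [G]
  take O:  [D object] + [O D object] + [O D object]
  take D:  [D object] + [D object] + [D object]
  take object:  [object] + [object] + [object]

[C, N, A, I, G, O, D, object]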